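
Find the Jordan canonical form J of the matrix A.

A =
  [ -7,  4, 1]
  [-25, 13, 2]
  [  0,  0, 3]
J_3(3)

The characteristic polynomial is
  det(x·I − A) = x^3 - 9*x^2 + 27*x - 27 = (x - 3)^3

Eigenvalues and multiplicities (the geometric multiplicity of λ is n − rank(A − λI), which equals the number of Jordan blocks for λ):
  λ = 3: algebraic multiplicity = 3, geometric multiplicity = 1

Determining the block sizes for each eigenvalue:
  λ = 3: one block (gm = 1), so the single block has size am = 3 → block sizes [3]

Assembling the blocks gives a Jordan form
J =
  [3, 1, 0]
  [0, 3, 1]
  [0, 0, 3]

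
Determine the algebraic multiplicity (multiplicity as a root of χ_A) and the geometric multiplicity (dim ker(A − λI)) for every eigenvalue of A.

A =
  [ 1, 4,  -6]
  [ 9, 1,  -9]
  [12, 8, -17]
λ = -5: alg = 3, geom = 2

Step 1 — factor the characteristic polynomial to read off the algebraic multiplicities:
  χ_A(x) = (x + 5)^3

Step 2 — compute geometric multiplicities via the rank-nullity identity g(λ) = n − rank(A − λI):
  rank(A − (-5)·I) = 1, so dim ker(A − (-5)·I) = n − 1 = 2

Summary:
  λ = -5: algebraic multiplicity = 3, geometric multiplicity = 2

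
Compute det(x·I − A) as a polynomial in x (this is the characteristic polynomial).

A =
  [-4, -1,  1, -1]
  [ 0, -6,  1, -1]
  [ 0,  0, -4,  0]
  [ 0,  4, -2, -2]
x^4 + 16*x^3 + 96*x^2 + 256*x + 256

Expanding det(x·I − A) (e.g. by cofactor expansion or by noting that A is similar to its Jordan form J, which has the same characteristic polynomial as A) gives
  χ_A(x) = x^4 + 16*x^3 + 96*x^2 + 256*x + 256
which factors as (x + 4)^4. The eigenvalues (with algebraic multiplicities) are λ = -4 with multiplicity 4.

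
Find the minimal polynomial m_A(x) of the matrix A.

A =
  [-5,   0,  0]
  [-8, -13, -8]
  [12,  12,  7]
x^2 + 6*x + 5

The characteristic polynomial is χ_A(x) = (x + 1)*(x + 5)^2, so the eigenvalues are known. The minimal polynomial is
  m_A(x) = Π_λ (x − λ)^{k_λ}
where k_λ is the size of the *largest* Jordan block for λ (equivalently, the smallest k with (A − λI)^k v = 0 for every generalised eigenvector v of λ).

  λ = -5: largest Jordan block has size 1, contributing (x + 5)
  λ = -1: largest Jordan block has size 1, contributing (x + 1)

So m_A(x) = (x + 1)*(x + 5) = x^2 + 6*x + 5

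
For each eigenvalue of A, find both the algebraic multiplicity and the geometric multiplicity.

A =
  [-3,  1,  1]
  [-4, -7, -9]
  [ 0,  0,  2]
λ = -5: alg = 2, geom = 1; λ = 2: alg = 1, geom = 1

Step 1 — factor the characteristic polynomial to read off the algebraic multiplicities:
  χ_A(x) = (x - 2)*(x + 5)^2

Step 2 — compute geometric multiplicities via the rank-nullity identity g(λ) = n − rank(A − λI):
  rank(A − (-5)·I) = 2, so dim ker(A − (-5)·I) = n − 2 = 1
  rank(A − (2)·I) = 2, so dim ker(A − (2)·I) = n − 2 = 1

Summary:
  λ = -5: algebraic multiplicity = 2, geometric multiplicity = 1
  λ = 2: algebraic multiplicity = 1, geometric multiplicity = 1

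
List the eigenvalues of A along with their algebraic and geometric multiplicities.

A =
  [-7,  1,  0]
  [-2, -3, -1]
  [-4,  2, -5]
λ = -5: alg = 3, geom = 1

Step 1 — factor the characteristic polynomial to read off the algebraic multiplicities:
  χ_A(x) = (x + 5)^3

Step 2 — compute geometric multiplicities via the rank-nullity identity g(λ) = n − rank(A − λI):
  rank(A − (-5)·I) = 2, so dim ker(A − (-5)·I) = n − 2 = 1

Summary:
  λ = -5: algebraic multiplicity = 3, geometric multiplicity = 1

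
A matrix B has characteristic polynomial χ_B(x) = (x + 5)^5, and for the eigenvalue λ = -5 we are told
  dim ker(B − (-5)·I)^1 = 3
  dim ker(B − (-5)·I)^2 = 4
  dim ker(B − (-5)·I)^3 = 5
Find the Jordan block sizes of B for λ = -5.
Block sizes for λ = -5: [3, 1, 1]

From the dimensions of kernels of powers, the number of Jordan blocks of size at least j is d_j − d_{j−1} where d_j = dim ker(N^j) (with d_0 = 0). Computing the differences gives [3, 1, 1].
The number of blocks of size exactly k is (#blocks of size ≥ k) − (#blocks of size ≥ k + 1), so the partition is: 2 block(s) of size 1, 1 block(s) of size 3.
In nonincreasing order the block sizes are [3, 1, 1].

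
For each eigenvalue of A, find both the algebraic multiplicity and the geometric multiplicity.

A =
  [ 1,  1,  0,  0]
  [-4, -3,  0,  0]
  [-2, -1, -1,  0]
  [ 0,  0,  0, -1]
λ = -1: alg = 4, geom = 3

Step 1 — factor the characteristic polynomial to read off the algebraic multiplicities:
  χ_A(x) = (x + 1)^4

Step 2 — compute geometric multiplicities via the rank-nullity identity g(λ) = n − rank(A − λI):
  rank(A − (-1)·I) = 1, so dim ker(A − (-1)·I) = n − 1 = 3

Summary:
  λ = -1: algebraic multiplicity = 4, geometric multiplicity = 3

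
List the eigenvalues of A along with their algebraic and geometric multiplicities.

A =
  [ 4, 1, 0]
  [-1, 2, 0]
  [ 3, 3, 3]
λ = 3: alg = 3, geom = 2

Step 1 — factor the characteristic polynomial to read off the algebraic multiplicities:
  χ_A(x) = (x - 3)^3

Step 2 — compute geometric multiplicities via the rank-nullity identity g(λ) = n − rank(A − λI):
  rank(A − (3)·I) = 1, so dim ker(A − (3)·I) = n − 1 = 2

Summary:
  λ = 3: algebraic multiplicity = 3, geometric multiplicity = 2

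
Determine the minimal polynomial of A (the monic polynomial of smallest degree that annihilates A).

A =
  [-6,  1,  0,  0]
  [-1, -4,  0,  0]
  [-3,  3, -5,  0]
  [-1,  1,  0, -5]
x^2 + 10*x + 25

The characteristic polynomial is χ_A(x) = (x + 5)^4, so the eigenvalues are known. The minimal polynomial is
  m_A(x) = Π_λ (x − λ)^{k_λ}
where k_λ is the size of the *largest* Jordan block for λ (equivalently, the smallest k with (A − λI)^k v = 0 for every generalised eigenvector v of λ).

  λ = -5: largest Jordan block has size 2, contributing (x + 5)^2

So m_A(x) = (x + 5)^2 = x^2 + 10*x + 25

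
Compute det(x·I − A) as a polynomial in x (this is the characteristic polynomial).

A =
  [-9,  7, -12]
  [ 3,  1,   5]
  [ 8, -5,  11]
x^3 - 3*x^2 + 3*x - 1

Expanding det(x·I − A) (e.g. by cofactor expansion or by noting that A is similar to its Jordan form J, which has the same characteristic polynomial as A) gives
  χ_A(x) = x^3 - 3*x^2 + 3*x - 1
which factors as (x - 1)^3. The eigenvalues (with algebraic multiplicities) are λ = 1 with multiplicity 3.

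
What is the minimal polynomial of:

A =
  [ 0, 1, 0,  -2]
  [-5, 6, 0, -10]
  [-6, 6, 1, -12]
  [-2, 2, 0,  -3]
x^2 - 2*x + 1

The characteristic polynomial is χ_A(x) = (x - 1)^4, so the eigenvalues are known. The minimal polynomial is
  m_A(x) = Π_λ (x − λ)^{k_λ}
where k_λ is the size of the *largest* Jordan block for λ (equivalently, the smallest k with (A − λI)^k v = 0 for every generalised eigenvector v of λ).

  λ = 1: largest Jordan block has size 2, contributing (x − 1)^2

So m_A(x) = (x - 1)^2 = x^2 - 2*x + 1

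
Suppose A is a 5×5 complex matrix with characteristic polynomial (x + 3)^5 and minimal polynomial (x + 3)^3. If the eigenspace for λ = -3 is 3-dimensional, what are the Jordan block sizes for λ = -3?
Block sizes for λ = -3: [3, 1, 1]

Step 1 — from the characteristic polynomial, algebraic multiplicity of λ = -3 is 5. From dim ker(A − (-3)·I) = 3, there are exactly 3 Jordan blocks for λ = -3.
Step 2 — from the minimal polynomial, the factor (x + 3)^3 tells us the largest block for λ = -3 has size 3.
Step 3 — with total size 5, 3 blocks, and largest block 3, the block sizes (in nonincreasing order) are [3, 1, 1].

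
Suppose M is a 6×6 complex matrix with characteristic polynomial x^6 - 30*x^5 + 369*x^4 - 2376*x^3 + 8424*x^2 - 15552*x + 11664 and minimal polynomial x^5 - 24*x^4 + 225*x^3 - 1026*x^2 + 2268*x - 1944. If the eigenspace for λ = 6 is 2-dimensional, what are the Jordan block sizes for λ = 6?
Block sizes for λ = 6: [3, 1]

Step 1 — from the characteristic polynomial, algebraic multiplicity of λ = 6 is 4. From dim ker(M − (6)·I) = 2, there are exactly 2 Jordan blocks for λ = 6.
Step 2 — from the minimal polynomial, the factor (x − 6)^3 tells us the largest block for λ = 6 has size 3.
Step 3 — with total size 4, 2 blocks, and largest block 3, the block sizes (in nonincreasing order) are [3, 1].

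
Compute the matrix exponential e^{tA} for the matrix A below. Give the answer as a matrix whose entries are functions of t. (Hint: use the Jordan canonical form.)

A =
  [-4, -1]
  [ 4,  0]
e^{tA} =
  [-2*t*exp(-2*t) + exp(-2*t), -t*exp(-2*t)]
  [4*t*exp(-2*t), 2*t*exp(-2*t) + exp(-2*t)]

Strategy: write A = P · J · P⁻¹ where J is a Jordan canonical form, so e^{tA} = P · e^{tJ} · P⁻¹, and e^{tJ} can be computed block-by-block.

A has Jordan form
J =
  [-2,  1]
  [ 0, -2]
(up to reordering of blocks).

Per-block formulas:
  For a 2×2 Jordan block J_2(-2): exp(t · J_2(-2)) = e^(-2t)·(I + t·N), where N is the 2×2 nilpotent shift.

After assembling e^{tJ} and conjugating by P, we get:

e^{tA} =
  [-2*t*exp(-2*t) + exp(-2*t), -t*exp(-2*t)]
  [4*t*exp(-2*t), 2*t*exp(-2*t) + exp(-2*t)]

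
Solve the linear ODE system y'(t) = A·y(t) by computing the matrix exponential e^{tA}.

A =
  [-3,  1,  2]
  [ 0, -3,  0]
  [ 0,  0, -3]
e^{tA} =
  [exp(-3*t), t*exp(-3*t), 2*t*exp(-3*t)]
  [0, exp(-3*t), 0]
  [0, 0, exp(-3*t)]

Strategy: write A = P · J · P⁻¹ where J is a Jordan canonical form, so e^{tA} = P · e^{tJ} · P⁻¹, and e^{tJ} can be computed block-by-block.

A has Jordan form
J =
  [-3,  1,  0]
  [ 0, -3,  0]
  [ 0,  0, -3]
(up to reordering of blocks).

Per-block formulas:
  For a 1×1 block at λ = -3: exp(t · [-3]) = [e^(-3t)].
  For a 2×2 Jordan block J_2(-3): exp(t · J_2(-3)) = e^(-3t)·(I + t·N), where N is the 2×2 nilpotent shift.

After assembling e^{tJ} and conjugating by P, we get:

e^{tA} =
  [exp(-3*t), t*exp(-3*t), 2*t*exp(-3*t)]
  [0, exp(-3*t), 0]
  [0, 0, exp(-3*t)]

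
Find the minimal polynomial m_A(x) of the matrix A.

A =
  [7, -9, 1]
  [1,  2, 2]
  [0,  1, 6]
x^3 - 15*x^2 + 75*x - 125

The characteristic polynomial is χ_A(x) = (x - 5)^3, so the eigenvalues are known. The minimal polynomial is
  m_A(x) = Π_λ (x − λ)^{k_λ}
where k_λ is the size of the *largest* Jordan block for λ (equivalently, the smallest k with (A − λI)^k v = 0 for every generalised eigenvector v of λ).

  λ = 5: largest Jordan block has size 3, contributing (x − 5)^3

So m_A(x) = (x - 5)^3 = x^3 - 15*x^2 + 75*x - 125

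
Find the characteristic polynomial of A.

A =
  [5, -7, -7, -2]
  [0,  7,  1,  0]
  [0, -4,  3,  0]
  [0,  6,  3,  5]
x^4 - 20*x^3 + 150*x^2 - 500*x + 625

Expanding det(x·I − A) (e.g. by cofactor expansion or by noting that A is similar to its Jordan form J, which has the same characteristic polynomial as A) gives
  χ_A(x) = x^4 - 20*x^3 + 150*x^2 - 500*x + 625
which factors as (x - 5)^4. The eigenvalues (with algebraic multiplicities) are λ = 5 with multiplicity 4.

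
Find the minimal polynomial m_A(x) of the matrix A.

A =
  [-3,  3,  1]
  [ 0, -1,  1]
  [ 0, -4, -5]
x^3 + 9*x^2 + 27*x + 27

The characteristic polynomial is χ_A(x) = (x + 3)^3, so the eigenvalues are known. The minimal polynomial is
  m_A(x) = Π_λ (x − λ)^{k_λ}
where k_λ is the size of the *largest* Jordan block for λ (equivalently, the smallest k with (A − λI)^k v = 0 for every generalised eigenvector v of λ).

  λ = -3: largest Jordan block has size 3, contributing (x + 3)^3

So m_A(x) = (x + 3)^3 = x^3 + 9*x^2 + 27*x + 27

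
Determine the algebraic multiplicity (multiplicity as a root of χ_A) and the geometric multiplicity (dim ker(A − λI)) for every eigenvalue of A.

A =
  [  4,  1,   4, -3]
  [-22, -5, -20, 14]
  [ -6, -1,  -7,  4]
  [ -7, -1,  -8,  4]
λ = -1: alg = 4, geom = 2

Step 1 — factor the characteristic polynomial to read off the algebraic multiplicities:
  χ_A(x) = (x + 1)^4

Step 2 — compute geometric multiplicities via the rank-nullity identity g(λ) = n − rank(A − λI):
  rank(A − (-1)·I) = 2, so dim ker(A − (-1)·I) = n − 2 = 2

Summary:
  λ = -1: algebraic multiplicity = 4, geometric multiplicity = 2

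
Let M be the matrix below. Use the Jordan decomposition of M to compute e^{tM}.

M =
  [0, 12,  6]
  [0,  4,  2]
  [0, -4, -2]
e^{tM} =
  [1, 6*exp(2*t) - 6, 3*exp(2*t) - 3]
  [0, 2*exp(2*t) - 1, exp(2*t) - 1]
  [0, 2 - 2*exp(2*t), 2 - exp(2*t)]

Strategy: write M = P · J · P⁻¹ where J is a Jordan canonical form, so e^{tM} = P · e^{tJ} · P⁻¹, and e^{tJ} can be computed block-by-block.

M has Jordan form
J =
  [0, 0, 0]
  [0, 0, 0]
  [0, 0, 2]
(up to reordering of blocks).

Per-block formulas:
  For a 1×1 block at λ = 2: exp(t · [2]) = [e^(2t)].
  For a 1×1 block at λ = 0: exp(t · [0]) = [e^(0t)].

After assembling e^{tJ} and conjugating by P, we get:

e^{tM} =
  [1, 6*exp(2*t) - 6, 3*exp(2*t) - 3]
  [0, 2*exp(2*t) - 1, exp(2*t) - 1]
  [0, 2 - 2*exp(2*t), 2 - exp(2*t)]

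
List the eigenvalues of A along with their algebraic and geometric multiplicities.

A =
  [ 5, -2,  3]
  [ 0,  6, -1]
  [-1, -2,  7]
λ = 6: alg = 3, geom = 1

Step 1 — factor the characteristic polynomial to read off the algebraic multiplicities:
  χ_A(x) = (x - 6)^3

Step 2 — compute geometric multiplicities via the rank-nullity identity g(λ) = n − rank(A − λI):
  rank(A − (6)·I) = 2, so dim ker(A − (6)·I) = n − 2 = 1

Summary:
  λ = 6: algebraic multiplicity = 3, geometric multiplicity = 1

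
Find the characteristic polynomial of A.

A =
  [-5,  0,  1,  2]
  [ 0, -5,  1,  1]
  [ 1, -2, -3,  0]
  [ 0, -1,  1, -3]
x^4 + 16*x^3 + 96*x^2 + 256*x + 256

Expanding det(x·I − A) (e.g. by cofactor expansion or by noting that A is similar to its Jordan form J, which has the same characteristic polynomial as A) gives
  χ_A(x) = x^4 + 16*x^3 + 96*x^2 + 256*x + 256
which factors as (x + 4)^4. The eigenvalues (with algebraic multiplicities) are λ = -4 with multiplicity 4.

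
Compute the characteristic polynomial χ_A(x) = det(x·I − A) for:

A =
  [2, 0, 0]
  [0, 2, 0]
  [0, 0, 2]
x^3 - 6*x^2 + 12*x - 8

Expanding det(x·I − A) (e.g. by cofactor expansion or by noting that A is similar to its Jordan form J, which has the same characteristic polynomial as A) gives
  χ_A(x) = x^3 - 6*x^2 + 12*x - 8
which factors as (x - 2)^3. The eigenvalues (with algebraic multiplicities) are λ = 2 with multiplicity 3.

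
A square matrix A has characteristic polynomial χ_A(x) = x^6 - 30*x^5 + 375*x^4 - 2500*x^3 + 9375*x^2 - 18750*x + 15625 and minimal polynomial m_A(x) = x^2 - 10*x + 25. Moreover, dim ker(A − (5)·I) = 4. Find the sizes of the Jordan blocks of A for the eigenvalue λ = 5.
Block sizes for λ = 5: [2, 2, 1, 1]

Step 1 — from the characteristic polynomial, algebraic multiplicity of λ = 5 is 6. From dim ker(A − (5)·I) = 4, there are exactly 4 Jordan blocks for λ = 5.
Step 2 — from the minimal polynomial, the factor (x − 5)^2 tells us the largest block for λ = 5 has size 2.
Step 3 — with total size 6, 4 blocks, and largest block 2, the block sizes (in nonincreasing order) are [2, 2, 1, 1].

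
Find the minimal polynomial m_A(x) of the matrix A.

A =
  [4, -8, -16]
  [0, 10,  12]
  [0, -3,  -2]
x^2 - 8*x + 16

The characteristic polynomial is χ_A(x) = (x - 4)^3, so the eigenvalues are known. The minimal polynomial is
  m_A(x) = Π_λ (x − λ)^{k_λ}
where k_λ is the size of the *largest* Jordan block for λ (equivalently, the smallest k with (A − λI)^k v = 0 for every generalised eigenvector v of λ).

  λ = 4: largest Jordan block has size 2, contributing (x − 4)^2

So m_A(x) = (x - 4)^2 = x^2 - 8*x + 16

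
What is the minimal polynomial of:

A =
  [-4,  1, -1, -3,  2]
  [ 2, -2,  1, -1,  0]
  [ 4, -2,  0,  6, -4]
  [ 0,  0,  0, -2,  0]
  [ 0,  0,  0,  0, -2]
x^3 + 6*x^2 + 12*x + 8

The characteristic polynomial is χ_A(x) = (x + 2)^5, so the eigenvalues are known. The minimal polynomial is
  m_A(x) = Π_λ (x − λ)^{k_λ}
where k_λ is the size of the *largest* Jordan block for λ (equivalently, the smallest k with (A − λI)^k v = 0 for every generalised eigenvector v of λ).

  λ = -2: largest Jordan block has size 3, contributing (x + 2)^3

So m_A(x) = (x + 2)^3 = x^3 + 6*x^2 + 12*x + 8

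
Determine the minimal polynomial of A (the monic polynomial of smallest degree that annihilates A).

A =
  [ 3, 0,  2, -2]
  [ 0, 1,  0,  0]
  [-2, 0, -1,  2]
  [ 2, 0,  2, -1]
x^2 - 1

The characteristic polynomial is χ_A(x) = (x - 1)^3*(x + 1), so the eigenvalues are known. The minimal polynomial is
  m_A(x) = Π_λ (x − λ)^{k_λ}
where k_λ is the size of the *largest* Jordan block for λ (equivalently, the smallest k with (A − λI)^k v = 0 for every generalised eigenvector v of λ).

  λ = -1: largest Jordan block has size 1, contributing (x + 1)
  λ = 1: largest Jordan block has size 1, contributing (x − 1)

So m_A(x) = (x - 1)*(x + 1) = x^2 - 1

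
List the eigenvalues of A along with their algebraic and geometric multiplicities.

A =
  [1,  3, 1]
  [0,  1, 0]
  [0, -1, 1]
λ = 1: alg = 3, geom = 1

Step 1 — factor the characteristic polynomial to read off the algebraic multiplicities:
  χ_A(x) = (x - 1)^3

Step 2 — compute geometric multiplicities via the rank-nullity identity g(λ) = n − rank(A − λI):
  rank(A − (1)·I) = 2, so dim ker(A − (1)·I) = n − 2 = 1

Summary:
  λ = 1: algebraic multiplicity = 3, geometric multiplicity = 1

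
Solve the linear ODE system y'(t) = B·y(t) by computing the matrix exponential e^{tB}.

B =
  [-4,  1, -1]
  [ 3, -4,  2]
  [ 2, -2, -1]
e^{tB} =
  [t^2*exp(-3*t) - t*exp(-3*t) + exp(-3*t), t*exp(-3*t), t^2*exp(-3*t)/2 - t*exp(-3*t)]
  [-t^2*exp(-3*t) + 3*t*exp(-3*t), -t*exp(-3*t) + exp(-3*t), -t^2*exp(-3*t)/2 + 2*t*exp(-3*t)]
  [-2*t^2*exp(-3*t) + 2*t*exp(-3*t), -2*t*exp(-3*t), -t^2*exp(-3*t) + 2*t*exp(-3*t) + exp(-3*t)]

Strategy: write B = P · J · P⁻¹ where J is a Jordan canonical form, so e^{tB} = P · e^{tJ} · P⁻¹, and e^{tJ} can be computed block-by-block.

B has Jordan form
J =
  [-3,  1,  0]
  [ 0, -3,  1]
  [ 0,  0, -3]
(up to reordering of blocks).

Per-block formulas:
  For a 3×3 Jordan block J_3(-3): exp(t · J_3(-3)) = e^(-3t)·(I + t·N + (t^2/2)·N^2), where N is the 3×3 nilpotent shift.

After assembling e^{tJ} and conjugating by P, we get:

e^{tB} =
  [t^2*exp(-3*t) - t*exp(-3*t) + exp(-3*t), t*exp(-3*t), t^2*exp(-3*t)/2 - t*exp(-3*t)]
  [-t^2*exp(-3*t) + 3*t*exp(-3*t), -t*exp(-3*t) + exp(-3*t), -t^2*exp(-3*t)/2 + 2*t*exp(-3*t)]
  [-2*t^2*exp(-3*t) + 2*t*exp(-3*t), -2*t*exp(-3*t), -t^2*exp(-3*t) + 2*t*exp(-3*t) + exp(-3*t)]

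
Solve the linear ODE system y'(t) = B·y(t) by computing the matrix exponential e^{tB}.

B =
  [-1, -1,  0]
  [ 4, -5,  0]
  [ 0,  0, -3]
e^{tB} =
  [2*t*exp(-3*t) + exp(-3*t), -t*exp(-3*t), 0]
  [4*t*exp(-3*t), -2*t*exp(-3*t) + exp(-3*t), 0]
  [0, 0, exp(-3*t)]

Strategy: write B = P · J · P⁻¹ where J is a Jordan canonical form, so e^{tB} = P · e^{tJ} · P⁻¹, and e^{tJ} can be computed block-by-block.

B has Jordan form
J =
  [-3,  1,  0]
  [ 0, -3,  0]
  [ 0,  0, -3]
(up to reordering of blocks).

Per-block formulas:
  For a 1×1 block at λ = -3: exp(t · [-3]) = [e^(-3t)].
  For a 2×2 Jordan block J_2(-3): exp(t · J_2(-3)) = e^(-3t)·(I + t·N), where N is the 2×2 nilpotent shift.

After assembling e^{tJ} and conjugating by P, we get:

e^{tB} =
  [2*t*exp(-3*t) + exp(-3*t), -t*exp(-3*t), 0]
  [4*t*exp(-3*t), -2*t*exp(-3*t) + exp(-3*t), 0]
  [0, 0, exp(-3*t)]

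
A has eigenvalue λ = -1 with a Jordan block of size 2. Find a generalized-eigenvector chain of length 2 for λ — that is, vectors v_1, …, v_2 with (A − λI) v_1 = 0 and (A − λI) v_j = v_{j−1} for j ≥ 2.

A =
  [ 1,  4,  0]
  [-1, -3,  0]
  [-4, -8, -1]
A Jordan chain for λ = -1 of length 2:
v_1 = (2, -1, -4)ᵀ
v_2 = (1, 0, 0)ᵀ

Let N = A − (-1)·I. We want v_2 with N^2 v_2 = 0 but N^1 v_2 ≠ 0; then v_{j-1} := N · v_j for j = 2, …, 2.

Pick v_2 = (1, 0, 0)ᵀ.
Then v_1 = N · v_2 = (2, -1, -4)ᵀ.

Sanity check: (A − (-1)·I) v_1 = (0, 0, 0)ᵀ = 0. ✓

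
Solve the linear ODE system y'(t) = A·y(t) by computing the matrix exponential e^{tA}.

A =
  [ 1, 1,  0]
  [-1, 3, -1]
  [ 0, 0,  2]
e^{tA} =
  [-t*exp(2*t) + exp(2*t), t*exp(2*t), -t^2*exp(2*t)/2]
  [-t*exp(2*t), t*exp(2*t) + exp(2*t), -t^2*exp(2*t)/2 - t*exp(2*t)]
  [0, 0, exp(2*t)]

Strategy: write A = P · J · P⁻¹ where J is a Jordan canonical form, so e^{tA} = P · e^{tJ} · P⁻¹, and e^{tJ} can be computed block-by-block.

A has Jordan form
J =
  [2, 1, 0]
  [0, 2, 1]
  [0, 0, 2]
(up to reordering of blocks).

Per-block formulas:
  For a 3×3 Jordan block J_3(2): exp(t · J_3(2)) = e^(2t)·(I + t·N + (t^2/2)·N^2), where N is the 3×3 nilpotent shift.

After assembling e^{tJ} and conjugating by P, we get:

e^{tA} =
  [-t*exp(2*t) + exp(2*t), t*exp(2*t), -t^2*exp(2*t)/2]
  [-t*exp(2*t), t*exp(2*t) + exp(2*t), -t^2*exp(2*t)/2 - t*exp(2*t)]
  [0, 0, exp(2*t)]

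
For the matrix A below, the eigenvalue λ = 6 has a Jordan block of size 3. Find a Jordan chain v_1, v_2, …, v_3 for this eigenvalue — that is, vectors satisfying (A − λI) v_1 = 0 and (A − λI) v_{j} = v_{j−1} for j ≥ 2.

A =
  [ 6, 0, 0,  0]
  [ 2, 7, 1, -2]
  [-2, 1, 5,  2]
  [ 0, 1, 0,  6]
A Jordan chain for λ = 6 of length 3:
v_1 = (0, 0, 4, 2)ᵀ
v_2 = (0, 2, -2, 0)ᵀ
v_3 = (1, 0, 0, 0)ᵀ

Let N = A − (6)·I. We want v_3 with N^3 v_3 = 0 but N^2 v_3 ≠ 0; then v_{j-1} := N · v_j for j = 3, …, 2.

Pick v_3 = (1, 0, 0, 0)ᵀ.
Then v_2 = N · v_3 = (0, 2, -2, 0)ᵀ.
Then v_1 = N · v_2 = (0, 0, 4, 2)ᵀ.

Sanity check: (A − (6)·I) v_1 = (0, 0, 0, 0)ᵀ = 0. ✓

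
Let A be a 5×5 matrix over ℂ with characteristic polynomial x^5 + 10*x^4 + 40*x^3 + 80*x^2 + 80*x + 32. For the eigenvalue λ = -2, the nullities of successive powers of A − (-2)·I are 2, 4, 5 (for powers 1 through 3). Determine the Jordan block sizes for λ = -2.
Block sizes for λ = -2: [3, 2]

From the dimensions of kernels of powers, the number of Jordan blocks of size at least j is d_j − d_{j−1} where d_j = dim ker(N^j) (with d_0 = 0). Computing the differences gives [2, 2, 1].
The number of blocks of size exactly k is (#blocks of size ≥ k) − (#blocks of size ≥ k + 1), so the partition is: 1 block(s) of size 2, 1 block(s) of size 3.
In nonincreasing order the block sizes are [3, 2].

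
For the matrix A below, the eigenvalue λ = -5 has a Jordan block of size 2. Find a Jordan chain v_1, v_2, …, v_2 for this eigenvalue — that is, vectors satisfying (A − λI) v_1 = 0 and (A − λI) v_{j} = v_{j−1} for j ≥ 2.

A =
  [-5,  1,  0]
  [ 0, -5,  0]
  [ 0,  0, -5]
A Jordan chain for λ = -5 of length 2:
v_1 = (1, 0, 0)ᵀ
v_2 = (0, 1, 0)ᵀ

Let N = A − (-5)·I. We want v_2 with N^2 v_2 = 0 but N^1 v_2 ≠ 0; then v_{j-1} := N · v_j for j = 2, …, 2.

Pick v_2 = (0, 1, 0)ᵀ.
Then v_1 = N · v_2 = (1, 0, 0)ᵀ.

Sanity check: (A − (-5)·I) v_1 = (0, 0, 0)ᵀ = 0. ✓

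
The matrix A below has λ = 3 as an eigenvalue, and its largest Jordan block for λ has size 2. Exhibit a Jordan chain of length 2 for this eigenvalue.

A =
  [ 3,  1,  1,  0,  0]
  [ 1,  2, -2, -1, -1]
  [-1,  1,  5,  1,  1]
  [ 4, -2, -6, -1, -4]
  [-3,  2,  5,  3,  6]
A Jordan chain for λ = 3 of length 2:
v_1 = (0, 1, -1, 4, -3)ᵀ
v_2 = (1, 0, 0, 0, 0)ᵀ

Let N = A − (3)·I. We want v_2 with N^2 v_2 = 0 but N^1 v_2 ≠ 0; then v_{j-1} := N · v_j for j = 2, …, 2.

Pick v_2 = (1, 0, 0, 0, 0)ᵀ.
Then v_1 = N · v_2 = (0, 1, -1, 4, -3)ᵀ.

Sanity check: (A − (3)·I) v_1 = (0, 0, 0, 0, 0)ᵀ = 0. ✓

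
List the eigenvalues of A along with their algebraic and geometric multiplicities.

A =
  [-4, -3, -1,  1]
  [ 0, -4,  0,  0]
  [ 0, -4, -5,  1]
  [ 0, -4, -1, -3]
λ = -4: alg = 4, geom = 2

Step 1 — factor the characteristic polynomial to read off the algebraic multiplicities:
  χ_A(x) = (x + 4)^4

Step 2 — compute geometric multiplicities via the rank-nullity identity g(λ) = n − rank(A − λI):
  rank(A − (-4)·I) = 2, so dim ker(A − (-4)·I) = n − 2 = 2

Summary:
  λ = -4: algebraic multiplicity = 4, geometric multiplicity = 2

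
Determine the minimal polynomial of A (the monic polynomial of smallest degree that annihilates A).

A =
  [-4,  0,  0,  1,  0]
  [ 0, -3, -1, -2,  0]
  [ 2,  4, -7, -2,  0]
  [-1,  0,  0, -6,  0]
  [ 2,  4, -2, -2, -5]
x^2 + 10*x + 25

The characteristic polynomial is χ_A(x) = (x + 5)^5, so the eigenvalues are known. The minimal polynomial is
  m_A(x) = Π_λ (x − λ)^{k_λ}
where k_λ is the size of the *largest* Jordan block for λ (equivalently, the smallest k with (A − λI)^k v = 0 for every generalised eigenvector v of λ).

  λ = -5: largest Jordan block has size 2, contributing (x + 5)^2

So m_A(x) = (x + 5)^2 = x^2 + 10*x + 25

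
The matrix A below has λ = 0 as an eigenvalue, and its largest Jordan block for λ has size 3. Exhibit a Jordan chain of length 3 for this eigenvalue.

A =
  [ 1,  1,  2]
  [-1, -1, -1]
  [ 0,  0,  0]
A Jordan chain for λ = 0 of length 3:
v_1 = (1, -1, 0)ᵀ
v_2 = (2, -1, 0)ᵀ
v_3 = (0, 0, 1)ᵀ

Let N = A − (0)·I. We want v_3 with N^3 v_3 = 0 but N^2 v_3 ≠ 0; then v_{j-1} := N · v_j for j = 3, …, 2.

Pick v_3 = (0, 0, 1)ᵀ.
Then v_2 = N · v_3 = (2, -1, 0)ᵀ.
Then v_1 = N · v_2 = (1, -1, 0)ᵀ.

Sanity check: (A − (0)·I) v_1 = (0, 0, 0)ᵀ = 0. ✓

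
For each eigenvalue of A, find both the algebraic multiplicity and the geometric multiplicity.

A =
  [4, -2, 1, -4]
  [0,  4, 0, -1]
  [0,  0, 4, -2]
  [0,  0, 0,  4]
λ = 4: alg = 4, geom = 2

Step 1 — factor the characteristic polynomial to read off the algebraic multiplicities:
  χ_A(x) = (x - 4)^4

Step 2 — compute geometric multiplicities via the rank-nullity identity g(λ) = n − rank(A − λI):
  rank(A − (4)·I) = 2, so dim ker(A − (4)·I) = n − 2 = 2

Summary:
  λ = 4: algebraic multiplicity = 4, geometric multiplicity = 2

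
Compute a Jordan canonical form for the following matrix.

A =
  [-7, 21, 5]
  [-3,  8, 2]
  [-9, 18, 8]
J_2(2) ⊕ J_1(5)

The characteristic polynomial is
  det(x·I − A) = x^3 - 9*x^2 + 24*x - 20 = (x - 5)*(x - 2)^2

Eigenvalues and multiplicities (the geometric multiplicity of λ is n − rank(A − λI), which equals the number of Jordan blocks for λ):
  λ = 2: algebraic multiplicity = 2, geometric multiplicity = 1
  λ = 5: algebraic multiplicity = 1, geometric multiplicity = 1

Determining the block sizes for each eigenvalue:
  λ = 2: one block (gm = 1), so the single block has size am = 2 → block sizes [2]
  λ = 5: one block (gm = 1), so the single block has size am = 1 → block sizes [1]

Assembling the blocks gives a Jordan form
J =
  [2, 1, 0]
  [0, 2, 0]
  [0, 0, 5]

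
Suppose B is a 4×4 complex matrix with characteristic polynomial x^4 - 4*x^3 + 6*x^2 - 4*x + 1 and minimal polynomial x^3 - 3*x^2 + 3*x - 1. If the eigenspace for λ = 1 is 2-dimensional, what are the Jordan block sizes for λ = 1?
Block sizes for λ = 1: [3, 1]

Step 1 — from the characteristic polynomial, algebraic multiplicity of λ = 1 is 4. From dim ker(B − (1)·I) = 2, there are exactly 2 Jordan blocks for λ = 1.
Step 2 — from the minimal polynomial, the factor (x − 1)^3 tells us the largest block for λ = 1 has size 3.
Step 3 — with total size 4, 2 blocks, and largest block 3, the block sizes (in nonincreasing order) are [3, 1].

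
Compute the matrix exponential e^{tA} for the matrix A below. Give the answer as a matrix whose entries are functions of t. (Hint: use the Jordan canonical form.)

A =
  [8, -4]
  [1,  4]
e^{tA} =
  [2*t*exp(6*t) + exp(6*t), -4*t*exp(6*t)]
  [t*exp(6*t), -2*t*exp(6*t) + exp(6*t)]

Strategy: write A = P · J · P⁻¹ where J is a Jordan canonical form, so e^{tA} = P · e^{tJ} · P⁻¹, and e^{tJ} can be computed block-by-block.

A has Jordan form
J =
  [6, 1]
  [0, 6]
(up to reordering of blocks).

Per-block formulas:
  For a 2×2 Jordan block J_2(6): exp(t · J_2(6)) = e^(6t)·(I + t·N), where N is the 2×2 nilpotent shift.

After assembling e^{tJ} and conjugating by P, we get:

e^{tA} =
  [2*t*exp(6*t) + exp(6*t), -4*t*exp(6*t)]
  [t*exp(6*t), -2*t*exp(6*t) + exp(6*t)]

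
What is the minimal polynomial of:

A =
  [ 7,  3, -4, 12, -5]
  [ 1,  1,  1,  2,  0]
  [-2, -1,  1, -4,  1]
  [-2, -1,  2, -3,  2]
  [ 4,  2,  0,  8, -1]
x^3 - 3*x^2 + 3*x - 1

The characteristic polynomial is χ_A(x) = (x - 1)^5, so the eigenvalues are known. The minimal polynomial is
  m_A(x) = Π_λ (x − λ)^{k_λ}
where k_λ is the size of the *largest* Jordan block for λ (equivalently, the smallest k with (A − λI)^k v = 0 for every generalised eigenvector v of λ).

  λ = 1: largest Jordan block has size 3, contributing (x − 1)^3

So m_A(x) = (x - 1)^3 = x^3 - 3*x^2 + 3*x - 1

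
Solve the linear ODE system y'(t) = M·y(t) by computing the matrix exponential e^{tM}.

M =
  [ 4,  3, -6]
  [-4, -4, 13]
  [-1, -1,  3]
e^{tM} =
  [3*t^2*exp(t)/2 + 3*t*exp(t) + exp(t), 3*t*exp(t), 9*t^2*exp(t)/2 - 6*t*exp(t)]
  [-5*t^2*exp(t)/2 - 4*t*exp(t), -5*t*exp(t) + exp(t), -15*t^2*exp(t)/2 + 13*t*exp(t)]
  [-t^2*exp(t)/2 - t*exp(t), -t*exp(t), -3*t^2*exp(t)/2 + 2*t*exp(t) + exp(t)]

Strategy: write M = P · J · P⁻¹ where J is a Jordan canonical form, so e^{tM} = P · e^{tJ} · P⁻¹, and e^{tJ} can be computed block-by-block.

M has Jordan form
J =
  [1, 1, 0]
  [0, 1, 1]
  [0, 0, 1]
(up to reordering of blocks).

Per-block formulas:
  For a 3×3 Jordan block J_3(1): exp(t · J_3(1)) = e^(1t)·(I + t·N + (t^2/2)·N^2), where N is the 3×3 nilpotent shift.

After assembling e^{tJ} and conjugating by P, we get:

e^{tM} =
  [3*t^2*exp(t)/2 + 3*t*exp(t) + exp(t), 3*t*exp(t), 9*t^2*exp(t)/2 - 6*t*exp(t)]
  [-5*t^2*exp(t)/2 - 4*t*exp(t), -5*t*exp(t) + exp(t), -15*t^2*exp(t)/2 + 13*t*exp(t)]
  [-t^2*exp(t)/2 - t*exp(t), -t*exp(t), -3*t^2*exp(t)/2 + 2*t*exp(t) + exp(t)]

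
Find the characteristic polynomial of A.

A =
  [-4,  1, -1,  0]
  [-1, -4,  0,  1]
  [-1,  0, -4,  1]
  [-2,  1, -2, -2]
x^4 + 14*x^3 + 73*x^2 + 168*x + 144

Expanding det(x·I − A) (e.g. by cofactor expansion or by noting that A is similar to its Jordan form J, which has the same characteristic polynomial as A) gives
  χ_A(x) = x^4 + 14*x^3 + 73*x^2 + 168*x + 144
which factors as (x + 3)^2*(x + 4)^2. The eigenvalues (with algebraic multiplicities) are λ = -4 with multiplicity 2, λ = -3 with multiplicity 2.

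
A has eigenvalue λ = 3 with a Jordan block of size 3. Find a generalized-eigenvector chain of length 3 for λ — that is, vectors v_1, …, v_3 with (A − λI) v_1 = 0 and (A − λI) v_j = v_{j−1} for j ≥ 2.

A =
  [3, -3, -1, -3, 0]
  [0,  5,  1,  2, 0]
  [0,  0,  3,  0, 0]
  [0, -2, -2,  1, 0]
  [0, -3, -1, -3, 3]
A Jordan chain for λ = 3 of length 3:
v_1 = (3, -2, 0, 2, 3)ᵀ
v_2 = (-1, 1, 0, -2, -1)ᵀ
v_3 = (0, 0, 1, 0, 0)ᵀ

Let N = A − (3)·I. We want v_3 with N^3 v_3 = 0 but N^2 v_3 ≠ 0; then v_{j-1} := N · v_j for j = 3, …, 2.

Pick v_3 = (0, 0, 1, 0, 0)ᵀ.
Then v_2 = N · v_3 = (-1, 1, 0, -2, -1)ᵀ.
Then v_1 = N · v_2 = (3, -2, 0, 2, 3)ᵀ.

Sanity check: (A − (3)·I) v_1 = (0, 0, 0, 0, 0)ᵀ = 0. ✓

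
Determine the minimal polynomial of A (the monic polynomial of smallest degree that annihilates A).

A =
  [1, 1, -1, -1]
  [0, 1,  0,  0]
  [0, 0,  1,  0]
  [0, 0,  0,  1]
x^2 - 2*x + 1

The characteristic polynomial is χ_A(x) = (x - 1)^4, so the eigenvalues are known. The minimal polynomial is
  m_A(x) = Π_λ (x − λ)^{k_λ}
where k_λ is the size of the *largest* Jordan block for λ (equivalently, the smallest k with (A − λI)^k v = 0 for every generalised eigenvector v of λ).

  λ = 1: largest Jordan block has size 2, contributing (x − 1)^2

So m_A(x) = (x - 1)^2 = x^2 - 2*x + 1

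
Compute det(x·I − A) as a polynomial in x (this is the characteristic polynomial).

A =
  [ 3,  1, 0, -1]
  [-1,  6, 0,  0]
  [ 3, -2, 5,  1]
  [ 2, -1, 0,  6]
x^4 - 20*x^3 + 150*x^2 - 500*x + 625

Expanding det(x·I − A) (e.g. by cofactor expansion or by noting that A is similar to its Jordan form J, which has the same characteristic polynomial as A) gives
  χ_A(x) = x^4 - 20*x^3 + 150*x^2 - 500*x + 625
which factors as (x - 5)^4. The eigenvalues (with algebraic multiplicities) are λ = 5 with multiplicity 4.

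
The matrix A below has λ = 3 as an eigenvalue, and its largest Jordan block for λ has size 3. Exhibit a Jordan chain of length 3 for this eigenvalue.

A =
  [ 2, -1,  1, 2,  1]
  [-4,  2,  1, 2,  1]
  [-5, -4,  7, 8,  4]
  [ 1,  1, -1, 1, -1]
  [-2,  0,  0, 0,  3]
A Jordan chain for λ = 3 of length 3:
v_1 = (0, 3, 1, 0, 2)ᵀ
v_2 = (-1, -4, -5, 1, -2)ᵀ
v_3 = (1, 0, 0, 0, 0)ᵀ

Let N = A − (3)·I. We want v_3 with N^3 v_3 = 0 but N^2 v_3 ≠ 0; then v_{j-1} := N · v_j for j = 3, …, 2.

Pick v_3 = (1, 0, 0, 0, 0)ᵀ.
Then v_2 = N · v_3 = (-1, -4, -5, 1, -2)ᵀ.
Then v_1 = N · v_2 = (0, 3, 1, 0, 2)ᵀ.

Sanity check: (A − (3)·I) v_1 = (0, 0, 0, 0, 0)ᵀ = 0. ✓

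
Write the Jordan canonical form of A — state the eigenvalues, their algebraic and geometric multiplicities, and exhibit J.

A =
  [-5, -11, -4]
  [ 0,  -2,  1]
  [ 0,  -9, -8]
J_3(-5)

The characteristic polynomial is
  det(x·I − A) = x^3 + 15*x^2 + 75*x + 125 = (x + 5)^3

Eigenvalues and multiplicities (the geometric multiplicity of λ is n − rank(A − λI), which equals the number of Jordan blocks for λ):
  λ = -5: algebraic multiplicity = 3, geometric multiplicity = 1

Determining the block sizes for each eigenvalue:
  λ = -5: one block (gm = 1), so the single block has size am = 3 → block sizes [3]

Assembling the blocks gives a Jordan form
J =
  [-5,  1,  0]
  [ 0, -5,  1]
  [ 0,  0, -5]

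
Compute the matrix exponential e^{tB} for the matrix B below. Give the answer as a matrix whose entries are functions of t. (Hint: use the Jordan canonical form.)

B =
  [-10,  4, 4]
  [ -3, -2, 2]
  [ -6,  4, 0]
e^{tB} =
  [-6*t*exp(-4*t) + exp(-4*t), 4*t*exp(-4*t), 4*t*exp(-4*t)]
  [-3*t*exp(-4*t), 2*t*exp(-4*t) + exp(-4*t), 2*t*exp(-4*t)]
  [-6*t*exp(-4*t), 4*t*exp(-4*t), 4*t*exp(-4*t) + exp(-4*t)]

Strategy: write B = P · J · P⁻¹ where J is a Jordan canonical form, so e^{tB} = P · e^{tJ} · P⁻¹, and e^{tJ} can be computed block-by-block.

B has Jordan form
J =
  [-4,  1,  0]
  [ 0, -4,  0]
  [ 0,  0, -4]
(up to reordering of blocks).

Per-block formulas:
  For a 1×1 block at λ = -4: exp(t · [-4]) = [e^(-4t)].
  For a 2×2 Jordan block J_2(-4): exp(t · J_2(-4)) = e^(-4t)·(I + t·N), where N is the 2×2 nilpotent shift.

After assembling e^{tJ} and conjugating by P, we get:

e^{tB} =
  [-6*t*exp(-4*t) + exp(-4*t), 4*t*exp(-4*t), 4*t*exp(-4*t)]
  [-3*t*exp(-4*t), 2*t*exp(-4*t) + exp(-4*t), 2*t*exp(-4*t)]
  [-6*t*exp(-4*t), 4*t*exp(-4*t), 4*t*exp(-4*t) + exp(-4*t)]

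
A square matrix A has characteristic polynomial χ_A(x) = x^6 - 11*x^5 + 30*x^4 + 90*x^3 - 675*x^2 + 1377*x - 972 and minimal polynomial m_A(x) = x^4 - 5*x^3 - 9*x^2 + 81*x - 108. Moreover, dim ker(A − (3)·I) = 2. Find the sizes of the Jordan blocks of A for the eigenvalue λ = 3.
Block sizes for λ = 3: [3, 2]

Step 1 — from the characteristic polynomial, algebraic multiplicity of λ = 3 is 5. From dim ker(A − (3)·I) = 2, there are exactly 2 Jordan blocks for λ = 3.
Step 2 — from the minimal polynomial, the factor (x − 3)^3 tells us the largest block for λ = 3 has size 3.
Step 3 — with total size 5, 2 blocks, and largest block 3, the block sizes (in nonincreasing order) are [3, 2].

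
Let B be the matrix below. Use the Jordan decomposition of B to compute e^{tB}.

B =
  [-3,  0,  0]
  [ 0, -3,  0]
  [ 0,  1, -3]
e^{tB} =
  [exp(-3*t), 0, 0]
  [0, exp(-3*t), 0]
  [0, t*exp(-3*t), exp(-3*t)]

Strategy: write B = P · J · P⁻¹ where J is a Jordan canonical form, so e^{tB} = P · e^{tJ} · P⁻¹, and e^{tJ} can be computed block-by-block.

B has Jordan form
J =
  [-3,  1,  0]
  [ 0, -3,  0]
  [ 0,  0, -3]
(up to reordering of blocks).

Per-block formulas:
  For a 1×1 block at λ = -3: exp(t · [-3]) = [e^(-3t)].
  For a 2×2 Jordan block J_2(-3): exp(t · J_2(-3)) = e^(-3t)·(I + t·N), where N is the 2×2 nilpotent shift.

After assembling e^{tJ} and conjugating by P, we get:

e^{tB} =
  [exp(-3*t), 0, 0]
  [0, exp(-3*t), 0]
  [0, t*exp(-3*t), exp(-3*t)]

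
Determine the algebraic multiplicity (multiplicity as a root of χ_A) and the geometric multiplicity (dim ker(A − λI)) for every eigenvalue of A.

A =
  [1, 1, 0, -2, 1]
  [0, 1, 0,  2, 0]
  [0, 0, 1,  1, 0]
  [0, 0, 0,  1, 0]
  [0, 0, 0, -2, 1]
λ = 1: alg = 5, geom = 3

Step 1 — factor the characteristic polynomial to read off the algebraic multiplicities:
  χ_A(x) = (x - 1)^5

Step 2 — compute geometric multiplicities via the rank-nullity identity g(λ) = n − rank(A − λI):
  rank(A − (1)·I) = 2, so dim ker(A − (1)·I) = n − 2 = 3

Summary:
  λ = 1: algebraic multiplicity = 5, geometric multiplicity = 3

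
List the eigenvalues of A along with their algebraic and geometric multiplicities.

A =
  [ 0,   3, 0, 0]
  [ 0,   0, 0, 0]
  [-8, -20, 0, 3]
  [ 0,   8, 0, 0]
λ = 0: alg = 4, geom = 2

Step 1 — factor the characteristic polynomial to read off the algebraic multiplicities:
  χ_A(x) = x^4

Step 2 — compute geometric multiplicities via the rank-nullity identity g(λ) = n − rank(A − λI):
  rank(A − (0)·I) = 2, so dim ker(A − (0)·I) = n − 2 = 2

Summary:
  λ = 0: algebraic multiplicity = 4, geometric multiplicity = 2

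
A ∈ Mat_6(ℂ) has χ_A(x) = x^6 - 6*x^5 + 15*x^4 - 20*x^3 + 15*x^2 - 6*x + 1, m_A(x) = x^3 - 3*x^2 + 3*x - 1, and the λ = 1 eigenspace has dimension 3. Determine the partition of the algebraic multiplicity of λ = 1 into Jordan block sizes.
Block sizes for λ = 1: [3, 2, 1]

Step 1 — from the characteristic polynomial, algebraic multiplicity of λ = 1 is 6. From dim ker(A − (1)·I) = 3, there are exactly 3 Jordan blocks for λ = 1.
Step 2 — from the minimal polynomial, the factor (x − 1)^3 tells us the largest block for λ = 1 has size 3.
Step 3 — with total size 6, 3 blocks, and largest block 3, the block sizes (in nonincreasing order) are [3, 2, 1].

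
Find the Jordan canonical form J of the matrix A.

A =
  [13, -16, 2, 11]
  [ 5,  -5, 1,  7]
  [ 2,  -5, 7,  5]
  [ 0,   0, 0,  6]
J_1(3) ⊕ J_3(6)

The characteristic polynomial is
  det(x·I − A) = x^4 - 21*x^3 + 162*x^2 - 540*x + 648 = (x - 6)^3*(x - 3)

Eigenvalues and multiplicities (the geometric multiplicity of λ is n − rank(A − λI), which equals the number of Jordan blocks for λ):
  λ = 3: algebraic multiplicity = 1, geometric multiplicity = 1
  λ = 6: algebraic multiplicity = 3, geometric multiplicity = 1

Determining the block sizes for each eigenvalue:
  λ = 3: one block (gm = 1), so the single block has size am = 1 → block sizes [1]
  λ = 6: one block (gm = 1), so the single block has size am = 3 → block sizes [3]

Assembling the blocks gives a Jordan form
J =
  [3, 0, 0, 0]
  [0, 6, 1, 0]
  [0, 0, 6, 1]
  [0, 0, 0, 6]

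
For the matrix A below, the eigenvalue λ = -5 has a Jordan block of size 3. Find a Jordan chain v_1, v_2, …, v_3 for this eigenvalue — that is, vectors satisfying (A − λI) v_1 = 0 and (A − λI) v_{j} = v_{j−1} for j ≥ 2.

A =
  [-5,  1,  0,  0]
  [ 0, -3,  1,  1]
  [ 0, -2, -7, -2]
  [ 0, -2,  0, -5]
A Jordan chain for λ = -5 of length 3:
v_1 = (2, 0, 4, -4)ᵀ
v_2 = (1, 2, -2, -2)ᵀ
v_3 = (0, 1, 0, 0)ᵀ

Let N = A − (-5)·I. We want v_3 with N^3 v_3 = 0 but N^2 v_3 ≠ 0; then v_{j-1} := N · v_j for j = 3, …, 2.

Pick v_3 = (0, 1, 0, 0)ᵀ.
Then v_2 = N · v_3 = (1, 2, -2, -2)ᵀ.
Then v_1 = N · v_2 = (2, 0, 4, -4)ᵀ.

Sanity check: (A − (-5)·I) v_1 = (0, 0, 0, 0)ᵀ = 0. ✓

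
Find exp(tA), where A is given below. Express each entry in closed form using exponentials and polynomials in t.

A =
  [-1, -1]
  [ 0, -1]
e^{tA} =
  [exp(-t), -t*exp(-t)]
  [0, exp(-t)]

Strategy: write A = P · J · P⁻¹ where J is a Jordan canonical form, so e^{tA} = P · e^{tJ} · P⁻¹, and e^{tJ} can be computed block-by-block.

A has Jordan form
J =
  [-1,  1]
  [ 0, -1]
(up to reordering of blocks).

Per-block formulas:
  For a 2×2 Jordan block J_2(-1): exp(t · J_2(-1)) = e^(-1t)·(I + t·N), where N is the 2×2 nilpotent shift.

After assembling e^{tJ} and conjugating by P, we get:

e^{tA} =
  [exp(-t), -t*exp(-t)]
  [0, exp(-t)]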